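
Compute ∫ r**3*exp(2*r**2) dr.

Let u = r², du = 2r dr; rewrite as (1/2)∫ u^1·exp(2u) du.
Now integrate by parts 1 time.

(2*r**2 - 1)*exp(2*r**2)/8 + C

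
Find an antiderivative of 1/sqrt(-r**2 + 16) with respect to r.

asin(r/4) + C

Substitute r = 4·sin(θ), so dr = 4·cos(θ) dθ and the radical becomes sqrt(-r**2 + 16) = 4·cos(θ) by the Pythagorean identity.
Integrate the resulting trig expression in θ, then back-substitute θ = asin(r/4), sin(θ) = r/4, cos(θ) = sqrt(-r**2 + 16)/4 (absorbing any constant into C).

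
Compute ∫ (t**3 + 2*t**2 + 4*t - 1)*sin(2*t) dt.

-t**3*cos(2*t)/2 + 3*t**2*sin(2*t)/4 - t**2*cos(2*t) + t*sin(2*t) - 5*t*cos(2*t)/4 + 5*sin(2*t)/8 + cos(2*t) + C

Use integration by parts with u = t**3 + 2*t**2 + 4*t - 1, dv = sin(2*t) dt, so v = -cos(2*t)/2.
Apply parts 3 times (tabular method): alternate signs, differentiate u down to 0, integrate dv up.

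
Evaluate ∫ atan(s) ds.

Use integration by parts with u = arctan(s), dv = ds.
Then du = 1/(s**2 + 1) ds.

s*atan(s) - log(s**2 + 1)/2 + C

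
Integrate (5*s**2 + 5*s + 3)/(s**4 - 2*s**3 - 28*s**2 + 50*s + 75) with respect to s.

Factor the denominator: (s - 5)*(s - 3)*(s + 1)*(s + 5).
Partial-fraction decomposition: -103/(320*(s + 5)) + 1/(32*(s + 1)) - 63/(64*(s - 3)) + 51/(40*(s - 5)).
Integrate each term: A/(s−a) contributes A·log|s−a|.

51*log(s - 5)/40 - 63*log(s - 3)/64 + log(s + 1)/32 - 103*log(s + 5)/320 + C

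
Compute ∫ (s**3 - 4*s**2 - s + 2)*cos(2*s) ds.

s**3*sin(2*s)/2 - 2*s**2*sin(2*s) + 3*s**2*cos(2*s)/4 - 5*s*sin(2*s)/4 - 2*s*cos(2*s) + 2*sin(2*s) - 5*cos(2*s)/8 + C

Use integration by parts with u = s**3 - 4*s**2 - s + 2, dv = cos(2*s) ds, so v = sin(2*s)/2.
Apply parts 3 times (tabular method): alternate signs, differentiate u down to 0, integrate dv up.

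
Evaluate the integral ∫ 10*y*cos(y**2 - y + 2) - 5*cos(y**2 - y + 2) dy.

Let u = y**2 - y + 2, so du = (2*y - 1) dy.
Rewriting, the integral becomes 5·∫ cos(u) du = 5·sin(u).
Substituting back, u = y**2 - y + 2.

5*sin(y**2 - y + 2) + C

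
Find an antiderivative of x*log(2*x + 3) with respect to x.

Use integration by parts with u = log(2*x + 3), dv = x dx.
Then du = 2/(2*x + 3) dx and v = x**2/2.

x**2*log(2*x + 3)/2 - x**2/4 + 3*x/4 - 9*log(2*x + 3)/8 + C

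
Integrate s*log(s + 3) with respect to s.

s**2*log(s + 3)/2 - s**2/4 + 3*s/2 - 9*log(s + 3)/2 + C

Use integration by parts with u = log(s + 3), dv = s ds.
Then du = 1/(s + 3) ds and v = s**2/2.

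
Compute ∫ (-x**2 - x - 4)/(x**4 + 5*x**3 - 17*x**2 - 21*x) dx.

Factor the denominator: x*(x - 3)*(x + 1)*(x + 7).
Partial-fraction decomposition: 23/(210*(x + 7)) - 1/(6*(x + 1)) - 2/(15*(x - 3)) + 4/(21*x).
Integrate each term: A/(x−a) contributes A·log|x−a|.

4*log(x)/21 - 2*log(x - 3)/15 - log(x + 1)/6 + 23*log(x + 7)/210 + C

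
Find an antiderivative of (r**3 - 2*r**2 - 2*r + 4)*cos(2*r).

r**3*sin(2*r)/2 - r**2*sin(2*r) + 3*r**2*cos(2*r)/4 - 7*r*sin(2*r)/4 - r*cos(2*r) + 5*sin(2*r)/2 - 7*cos(2*r)/8 + C

Use integration by parts with u = r**3 - 2*r**2 - 2*r + 4, dv = cos(2*r) dr, so v = sin(2*r)/2.
Apply parts 3 times (tabular method): alternate signs, differentiate u down to 0, integrate dv up.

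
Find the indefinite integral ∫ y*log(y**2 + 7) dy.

Let u = y**2 + 7, so du = (2*y) dy.
The integral becomes (1/2)·∫ log(u) du; integrate by parts with u′=log(u), dv′=du.

y**2*log(y**2 + 7)/2 - y**2/2 + 7*log(y**2 + 7)/2 + C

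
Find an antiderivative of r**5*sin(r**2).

Let u = r², du = 2r dr; rewrite as (1/2)∫ u^2·sin(1u) du.
Now integrate by parts 2 times.

-r**4*cos(r**2)/2 + r**2*sin(r**2) + cos(r**2) + C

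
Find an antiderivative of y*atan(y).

y**2*atan(y)/2 - y/2 + atan(y)/2 + C

Use integration by parts with u = arctan(y), dv = y dy.
Then du = 1/(y**2 + 1) dy.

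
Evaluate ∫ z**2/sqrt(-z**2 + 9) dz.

Substitute z = 3·sin(θ), so dz = 3·cos(θ) dθ and the radical becomes sqrt(-z**2 + 9) = 3·cos(θ) by the Pythagorean identity.
Integrate the resulting trig expression in θ, then back-substitute θ = asin(z/3), sin(θ) = z/3, cos(θ) = sqrt(-z**2 + 9)/3 (absorbing any constant into C).

-z*sqrt(-z**2 + 9)/2 + 9*asin(z/3)/2 + C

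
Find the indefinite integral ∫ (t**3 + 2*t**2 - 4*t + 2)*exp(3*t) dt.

Use integration by parts with u = t**3 + 2*t**2 - 4*t + 2, dv = exp(3*t) dt, so v = exp(3*t)/3.
Apply parts 3 times (tabular method): alternate signs, differentiate u down to 0, integrate dv up.

(9*t**3 + 9*t**2 - 42*t + 32)*exp(3*t)/27 + C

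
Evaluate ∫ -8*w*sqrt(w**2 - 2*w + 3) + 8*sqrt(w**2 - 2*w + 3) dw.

Let u = w**2 - 2*w + 3, so du = (2*w - 2) dw.
Rewriting, the integral becomes -4·∫ √u du = -4·(2/3)u^(3/2).
Substituting back, u = w**2 - 2*w + 3.

-8*(w**2 - 2*w + 3)**(3/2)/3 + C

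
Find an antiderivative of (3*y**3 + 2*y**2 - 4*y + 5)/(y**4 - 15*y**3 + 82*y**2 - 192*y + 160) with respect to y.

410*log(y - 5)/3 - 525*log(y - 4)/4 - 29*log(y - 2)/12 + 213/(2*y - 8) + C

Factor the denominator: (y - 5)*(y - 4)**2*(y - 2).
Partial-fraction decomposition: -29/(12*(y - 2)) - 525/(4*(y - 4)) - 213/(2*(y - 4)**2) + 410/(3*(y - 5)).
Integrate each term; A/(y−a) gives A·log|y−a|; A/(y−a)² gives −A/(y−a).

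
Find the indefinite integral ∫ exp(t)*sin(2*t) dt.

exp(t)*sin(2*t)/5 - 2*exp(t)*cos(2*t)/5 + C

Let I denote the integral. Integrate by parts with u = sin(2*t), dv = exp(t) dt, so v = exp(t): I = exp(t)*sin(2*t) − 2·∫ exp(t)*cos(2*t) dt.
Apply parts again with u = cos(2*t), dv = exp(t) dt: ∫ exp(t)*cos(2*t) dt = exp(t)*cos(2*t) + 2·I. Substituting back brings back I: I = exp(t)*sin(2*t) - 2*exp(t)*cos(2*t) − 4·I.
Solving for I: (1 + 4)·I equals the remaining terms, so I = (1/5)·(exp(t)*sin(2*t) - 2*exp(t)*cos(2*t)).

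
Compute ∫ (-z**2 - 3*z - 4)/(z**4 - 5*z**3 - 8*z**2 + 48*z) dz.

Factor the denominator: z*(z - 4)**2*(z + 3).
Partial-fraction decomposition: 4/(147*(z + 3)) + 11/(196*(z - 4)) - 8/(7*(z - 4)**2) - 1/(12*z).
Integrate each term; A/(z−a) gives A·log|z−a|; A/(z−a)² gives −A/(z−a).

-log(z)/12 + 11*log(z - 4)/196 + 4*log(z + 3)/147 + 8/(7*z - 28) + C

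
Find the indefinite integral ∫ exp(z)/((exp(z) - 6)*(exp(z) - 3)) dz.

Let u = e^z, du = e^z dz.
The integral becomes ∫ du/((u-6)(u-3)); decompose into partial fractions.

log(exp(z) - 6)/3 - log(exp(z) - 3)/3 + C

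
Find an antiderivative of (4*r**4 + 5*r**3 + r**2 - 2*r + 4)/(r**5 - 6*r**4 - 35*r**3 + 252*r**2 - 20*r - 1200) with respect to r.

Factor the denominator: (r - 5)**2*(r - 4)*(r + 2)*(r + 6).
Partial-fraction decomposition: 1039/(1210*(r + 6)) - 3/(98*(r + 2)) + 113/(5*(r - 4)) - 115189/(5929*(r - 5)) + 3144/(77*(r - 5)**2).
Integrate each term; A/(r−a) gives A·log|r−a|; A/(r−a)² gives −A/(r−a).

-115189*log(r - 5)/5929 + 113*log(r - 4)/5 - 3*log(r + 2)/98 + 1039*log(r + 6)/1210 - 3144/(77*r - 385) + C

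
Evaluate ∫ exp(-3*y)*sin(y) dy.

-3*exp(-3*y)*sin(y)/10 - exp(-3*y)*cos(y)/10 + C

Let I denote the integral. Integrate by parts with u = sin(y), dv = exp(-3*y) dy, so v = -exp(-3*y)/3: I = -exp(-3*y)*sin(y)/3 + (1/3)·∫ exp(-3*y)*cos(y) dy.
Apply parts again with u = cos(y), dv = exp(-3*y) dy: ∫ exp(-3*y)*cos(y) dy = -exp(-3*y)*cos(y)/3 − (1/3)·I. Substituting back brings back I: I = -exp(-3*y)*sin(y)/3 - exp(-3*y)*cos(y)/9 − (1/9)·I.
Solving for I: (1 + 1/9)·I equals the remaining terms, so I = (9/10)·(-exp(-3*y)*sin(y)/3 - exp(-3*y)*cos(y)/9).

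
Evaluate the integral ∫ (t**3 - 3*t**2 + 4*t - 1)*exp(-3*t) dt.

(-9*t**3 + 18*t**2 - 24*t + 1)*exp(-3*t)/27 + C

Use integration by parts with u = t**3 - 3*t**2 + 4*t - 1, dv = exp(-3*t) dt, so v = -exp(-3*t)/3.
Apply parts 3 times (tabular method): alternate signs, differentiate u down to 0, integrate dv up.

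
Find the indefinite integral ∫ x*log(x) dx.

Use integration by parts with u = log(x), dv = x dx.
Then du = 1/x dx and v = x**2/2.

x**2*log(x)/2 - x**2/4 + C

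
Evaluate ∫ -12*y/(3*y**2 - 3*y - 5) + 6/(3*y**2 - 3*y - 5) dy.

Let u = 3*y**2 - 3*y - 5, so du = (6*y - 3) dy.
Rewriting, the integral becomes -2·∫ 1/u du = -2·log(u).
Substituting back, u = 3*y**2 - 3*y - 5.

-2*log(3*y**2 - 3*y - 5) + C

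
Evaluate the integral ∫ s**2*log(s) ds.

s**3*log(s)/3 - s**3/9 + C

Use integration by parts with u = log(s), dv = s**2 ds.
Then du = 1/s ds and v = s**3/3.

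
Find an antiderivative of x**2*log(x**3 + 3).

x**3*log(x**3 + 3)/3 - x**3/3 + log(x**3 + 3) + C

Let u = x**3 + 3, so du = (3*x**2) dx.
The integral becomes (1/3)·∫ log(u) du; integrate by parts with u′=log(u), dv′=du.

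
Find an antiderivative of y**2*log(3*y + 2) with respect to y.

Use integration by parts with u = log(3*y + 2), dv = y**2 dy.
Then du = 3/(3*y + 2) dy and v = y**3/3.

y**3*log(3*y + 2)/3 - y**3/9 + y**2/9 - 4*y/27 + 8*log(3*y + 2)/81 + C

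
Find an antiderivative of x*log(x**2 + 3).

x**2*log(x**2 + 3)/2 - x**2/2 + 3*log(x**2 + 3)/2 + C

Let u = x**2 + 3, so du = (2*x) dx.
The integral becomes (1/2)·∫ log(u) du; integrate by parts with u′=log(u), dv′=du.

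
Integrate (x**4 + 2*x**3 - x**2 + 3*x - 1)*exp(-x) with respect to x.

Use integration by parts with u = x**4 + 2*x**3 - x**2 + 3*x - 1, dv = exp(-x) dx, so v = -exp(-x).
Apply parts 4 times (tabular method): alternate signs, differentiate u down to 0, integrate dv up.

(-x**4 - 6*x**3 - 17*x**2 - 37*x - 36)*exp(-x) + C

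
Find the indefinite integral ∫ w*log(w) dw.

Use integration by parts with u = log(w), dv = w dw.
Then du = 1/w dw and v = w**2/2.

w**2*log(w)/2 - w**2/4 + C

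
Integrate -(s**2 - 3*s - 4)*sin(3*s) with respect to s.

s**2*cos(3*s)/3 - 2*s*sin(3*s)/9 - s*cos(3*s) + sin(3*s)/3 - 38*cos(3*s)/27 + C

Use integration by parts with u = s**2 - 3*s - 4, dv = -sin(3*s) ds, so v = cos(3*s)/3.
Apply parts 2 times (tabular method): alternate signs, differentiate u down to 0, integrate dv up.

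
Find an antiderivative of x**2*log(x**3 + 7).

x**3*log(x**3 + 7)/3 - x**3/3 + 7*log(x**3 + 7)/3 + C

Let u = x**3 + 7, so du = (3*x**2) dx.
The integral becomes (1/3)·∫ log(u) du; integrate by parts with u′=log(u), dv′=du.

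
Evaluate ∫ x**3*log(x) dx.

Use integration by parts with u = log(x), dv = x**3 dx.
Then du = 1/x dx and v = x**4/4.

x**4*log(x)/4 - x**4/16 + C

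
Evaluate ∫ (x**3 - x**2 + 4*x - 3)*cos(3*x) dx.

x**3*sin(3*x)/3 - x**2*sin(3*x)/3 + x**2*cos(3*x)/3 + 10*x*sin(3*x)/9 - 2*x*cos(3*x)/9 - 25*sin(3*x)/27 + 10*cos(3*x)/27 + C

Use integration by parts with u = x**3 - x**2 + 4*x - 3, dv = cos(3*x) dx, so v = sin(3*x)/3.
Apply parts 3 times (tabular method): alternate signs, differentiate u down to 0, integrate dv up.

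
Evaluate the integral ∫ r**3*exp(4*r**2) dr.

(4*r**2 - 1)*exp(4*r**2)/32 + C

Let u = r², du = 2r dr; rewrite as (1/2)∫ u^1·exp(4u) du.
Now integrate by parts 1 time.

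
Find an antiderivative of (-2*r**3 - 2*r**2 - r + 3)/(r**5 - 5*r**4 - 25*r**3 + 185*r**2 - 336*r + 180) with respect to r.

Factor the denominator: (r - 5)*(r - 3)*(r - 2)*(r - 1)*(r + 6).
Partial-fraction decomposition: 41/(616*(r + 6)) + 1/(28*(r - 1)) - 23/(24*(r - 2)) + 2/(r - 3) - 151/(132*(r - 5)).
Integrate each term: A/(r−a) contributes A·log|r−a|.

-151*log(r - 5)/132 + 2*log(r - 3) - 23*log(r - 2)/24 + log(r - 1)/28 + 41*log(r + 6)/616 + C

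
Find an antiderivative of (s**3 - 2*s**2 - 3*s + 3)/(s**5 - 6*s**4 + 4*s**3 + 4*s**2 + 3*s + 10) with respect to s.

Factor the denominator: (s - 5)*(s - 2)*(s + 1)*(s**2 + 1).
Partial-fraction decomposition: -(37*s - 36)/(130*(s**2 + 1)) + 1/(12*(s + 1)) + 1/(15*(s - 2)) + 7/(52*(s - 5)).
Integrate each term; A/(s−a) gives A·log|s−a|; the (Bs+D)/(s²+p²) term gives a log and an atan.

7*log(s - 5)/52 + log(s - 2)/15 + log(s + 1)/12 - 37*log(s**2 + 1)/260 + 18*atan(s)/65 + C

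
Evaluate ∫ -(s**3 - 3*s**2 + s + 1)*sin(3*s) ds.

s**3*cos(3*s)/3 - s**2*sin(3*s)/3 - s**2*cos(3*s) + 2*s*sin(3*s)/3 + s*cos(3*s)/9 - sin(3*s)/27 + 5*cos(3*s)/9 + C

Use integration by parts with u = s**3 - 3*s**2 + s + 1, dv = -sin(3*s) ds, so v = cos(3*s)/3.
Apply parts 3 times (tabular method): alternate signs, differentiate u down to 0, integrate dv up.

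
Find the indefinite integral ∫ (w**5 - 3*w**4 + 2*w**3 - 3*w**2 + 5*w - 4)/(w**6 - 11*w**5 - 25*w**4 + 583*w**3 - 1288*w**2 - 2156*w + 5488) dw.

271753*log(w - 7)/595350 + 8*log(w - 4)/27 + log(w - 2)/300 - 61*log(w + 2)/4860 + 377*log(w + 7)/1470 - 5087/(945*w - 6615) + C

Factor the denominator: (w - 7)**2*(w - 4)*(w - 2)*(w + 2)*(w + 7).
Partial-fraction decomposition: 377/(1470*(w + 7)) - 61/(4860*(w + 2)) + 1/(300*(w - 2)) + 8/(27*(w - 4)) + 271753/(595350*(w - 7)) + 5087/(945*(w - 7)**2).
Integrate each term; A/(w−a) gives A·log|w−a|; A/(w−a)² gives −A/(w−a).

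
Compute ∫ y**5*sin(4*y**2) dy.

-y**4*cos(4*y**2)/8 + y**2*sin(4*y**2)/16 + cos(4*y**2)/64 + C

Let u = y², du = 2y dy; rewrite as (1/2)∫ u^2·sin(4u) du.
Now integrate by parts 2 times.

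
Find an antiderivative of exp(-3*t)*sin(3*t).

-exp(-3*t)*sin(3*t)/6 - exp(-3*t)*cos(3*t)/6 + C

Let I denote the integral. Integrate by parts with u = sin(3*t), dv = exp(-3*t) dt, so v = -exp(-3*t)/3: I = -exp(-3*t)*sin(3*t)/3 + ∫ exp(-3*t)*cos(3*t) dt.
Apply parts again with u = cos(3*t), dv = exp(-3*t) dt: ∫ exp(-3*t)*cos(3*t) dt = -exp(-3*t)*cos(3*t)/3 − I. Substituting back brings back I: I = -exp(-3*t)*sin(3*t)/3 - exp(-3*t)*cos(3*t)/3 − I.
Solving for I: (1 + 1)·I equals the remaining terms, so I = (1/2)·(-exp(-3*t)*sin(3*t)/3 - exp(-3*t)*cos(3*t)/3).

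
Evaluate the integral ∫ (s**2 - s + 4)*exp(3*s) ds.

Use integration by parts with u = s**2 - s + 4, dv = exp(3*s) ds, so v = exp(3*s)/3.
Apply parts 2 times (tabular method): alternate signs, differentiate u down to 0, integrate dv up.

(9*s**2 - 15*s + 41)*exp(3*s)/27 + C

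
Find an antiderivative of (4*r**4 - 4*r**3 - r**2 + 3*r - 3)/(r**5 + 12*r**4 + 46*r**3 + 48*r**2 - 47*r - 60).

Factor the denominator: (r - 1)*(r + 1)*(r + 3)*(r + 4)*(r + 5).
Partial-fraction decomposition: 2957/(48*(r + 5)) - 1249/(15*(r + 4)) + 411/(16*(r + 3)) - 1/(48*(r + 1)) - 1/(240*(r - 1)).
Integrate each term: A/(r−a) contributes A·log|r−a|.

-log(r - 1)/240 - log(r + 1)/48 + 411*log(r + 3)/16 - 1249*log(r + 4)/15 + 2957*log(r + 5)/48 + C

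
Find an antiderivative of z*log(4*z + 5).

Use integration by parts with u = log(4*z + 5), dv = z dz.
Then du = 4/(4*z + 5) dz and v = z**2/2.

z**2*log(4*z + 5)/2 - z**2/4 + 5*z/8 - 25*log(4*z + 5)/32 + C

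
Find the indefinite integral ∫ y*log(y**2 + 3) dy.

Let u = y**2 + 3, so du = (2*y) dy.
The integral becomes (1/2)·∫ log(u) du; integrate by parts with u′=log(u), dv′=du.

y**2*log(y**2 + 3)/2 - y**2/2 + 3*log(y**2 + 3)/2 + C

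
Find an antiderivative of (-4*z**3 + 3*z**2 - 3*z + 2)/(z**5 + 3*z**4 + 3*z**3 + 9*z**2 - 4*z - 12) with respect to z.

-log(z - 1)/20 - 3*log(z + 1)/5 + 73*log(z + 3)/52 - 49*log(z**2 + 4)/130 - 11*atan(z/2)/65 + C

Factor the denominator: (z - 1)*(z + 1)*(z + 3)*(z**2 + 4).
Partial-fraction decomposition: -(49*z + 22)/(65*(z**2 + 4)) + 73/(52*(z + 3)) - 3/(5*(z + 1)) - 1/(20*(z - 1)).
Integrate each term; A/(z−a) gives A·log|z−a|; the (Bz+D)/(z²+p²) term gives a log and an atan.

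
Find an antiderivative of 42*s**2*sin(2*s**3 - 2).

-7*cos(2*s**3 - 2) + C

Let u = 2*s**3 - 2, so du = (6*s**2) ds.
Rewriting, the integral becomes 7·∫ sin(u) du = 7·-cos(u).
Substituting back, u = 2*s**3 - 2.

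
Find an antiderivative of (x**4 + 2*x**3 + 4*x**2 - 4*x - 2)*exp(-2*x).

Use integration by parts with u = x**4 + 2*x**3 + 4*x**2 - 4*x - 2, dv = exp(-2*x) dx, so v = -exp(-2*x)/2.
Apply parts 4 times (tabular method): alternate signs, differentiate u down to 0, integrate dv up.

(-x**4 - 4*x**3 - 10*x**2 - 6*x - 1)*exp(-2*x)/2 + C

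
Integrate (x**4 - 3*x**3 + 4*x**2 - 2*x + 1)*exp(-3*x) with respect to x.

Use integration by parts with u = x**4 - 3*x**3 + 4*x**2 - 2*x + 1, dv = exp(-3*x) dx, so v = -exp(-3*x)/3.
Apply parts 4 times (tabular method): alternate signs, differentiate u down to 0, integrate dv up.

(-27*x**4 + 45*x**3 - 63*x**2 + 12*x - 23)*exp(-3*x)/81 + C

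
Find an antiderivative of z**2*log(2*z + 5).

Use integration by parts with u = log(2*z + 5), dv = z**2 dz.
Then du = 2/(2*z + 5) dz and v = z**3/3.

z**3*log(2*z + 5)/3 - z**3/9 + 5*z**2/12 - 25*z/12 + 125*log(2*z + 5)/24 + C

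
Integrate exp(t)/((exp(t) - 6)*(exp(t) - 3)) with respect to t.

log(exp(t) - 6)/3 - log(exp(t) - 3)/3 + C

Let u = e^t, du = e^t dt.
The integral becomes ∫ du/((u-3)(u-6)); decompose into partial fractions.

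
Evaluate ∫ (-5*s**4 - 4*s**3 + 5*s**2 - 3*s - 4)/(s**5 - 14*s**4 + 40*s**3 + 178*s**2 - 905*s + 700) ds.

-13157*log(s - 7)/264 + 12967*log(s - 5)/288 + 11*log(s - 1)/480 - 104*log(s + 4)/495 - 391/(8*s - 40) + C

Factor the denominator: (s - 7)*(s - 5)**2*(s - 1)*(s + 4).
Partial-fraction decomposition: -104/(495*(s + 4)) + 11/(480*(s - 1)) + 12967/(288*(s - 5)) + 391/(8*(s - 5)**2) - 13157/(264*(s - 7)).
Integrate each term; A/(s−a) gives A·log|s−a|; A/(s−a)² gives −A/(s−a).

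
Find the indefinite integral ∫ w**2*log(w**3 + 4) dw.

Let u = w**3 + 4, so du = (3*w**2) dw.
The integral becomes (1/3)·∫ log(u) du; integrate by parts with u′=log(u), dv′=du.

w**3*log(w**3 + 4)/3 - w**3/3 + 4*log(w**3 + 4)/3 + C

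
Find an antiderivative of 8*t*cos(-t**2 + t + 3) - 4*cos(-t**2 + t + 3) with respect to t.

Let u = t**2 - t - 3, so du = (2*t - 1) dt.
Rewriting, the integral becomes 4·∫ cos(u) du = 4·sin(u).
Substituting back, u = t**2 - t - 3.

-4*sin(-t**2 + t + 3) + C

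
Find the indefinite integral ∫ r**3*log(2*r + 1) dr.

r**4*log(2*r + 1)/4 - r**4/16 + r**3/24 - r**2/32 + r/32 - log(2*r + 1)/64 + C

Use integration by parts with u = log(2*r + 1), dv = r**3 dr.
Then du = 2/(2*r + 1) dr and v = r**4/4.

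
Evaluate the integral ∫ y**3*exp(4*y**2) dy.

Let u = y², du = 2y dy; rewrite as (1/2)∫ u^1·exp(4u) du.
Now integrate by parts 1 time.

(4*y**2 - 1)*exp(4*y**2)/32 + C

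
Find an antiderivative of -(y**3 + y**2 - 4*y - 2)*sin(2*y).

y**3*cos(2*y)/2 - 3*y**2*sin(2*y)/4 + y**2*cos(2*y)/2 - y*sin(2*y)/2 - 11*y*cos(2*y)/4 + 11*sin(2*y)/8 - 5*cos(2*y)/4 + C

Use integration by parts with u = y**3 + y**2 - 4*y - 2, dv = -sin(2*y) dy, so v = cos(2*y)/2.
Apply parts 3 times (tabular method): alternate signs, differentiate u down to 0, integrate dv up.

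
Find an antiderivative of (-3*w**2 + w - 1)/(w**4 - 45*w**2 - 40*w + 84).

Factor the denominator: (w - 7)*(w - 1)*(w + 2)*(w + 6).
Partial-fraction decomposition: 115/(364*(w + 6)) - 5/(36*(w + 2)) + 1/(42*(w - 1)) - 47/(234*(w - 7)).
Integrate each term: A/(w−a) contributes A·log|w−a|.

-47*log(w - 7)/234 + log(w - 1)/42 - 5*log(w + 2)/36 + 115*log(w + 6)/364 + C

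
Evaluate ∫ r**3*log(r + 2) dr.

r**4*log(r + 2)/4 - r**4/16 + r**3/6 - r**2/2 + 2*r - 4*log(r + 2) + C

Use integration by parts with u = log(r + 2), dv = r**3 dr.
Then du = 1/(r + 2) dr and v = r**4/4.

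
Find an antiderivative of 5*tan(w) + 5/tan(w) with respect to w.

Let u = tan(w), so du = (tan(w)**2 + 1) dw.
Rewriting, the integral becomes 5·∫ 1/u du = 5·log(u).
Substituting back, u = tan(w).

5*log(tan(w)) + C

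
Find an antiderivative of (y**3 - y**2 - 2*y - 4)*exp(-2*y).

Use integration by parts with u = y**3 - y**2 - 2*y - 4, dv = exp(-2*y) dy, so v = -exp(-2*y)/2.
Apply parts 3 times (tabular method): alternate signs, differentiate u down to 0, integrate dv up.

(-4*y**3 - 2*y**2 + 6*y + 19)*exp(-2*y)/8 + C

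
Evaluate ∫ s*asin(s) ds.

s**2*asin(s)/2 + s*sqrt(-s**2 + 1)/4 - asin(s)/4 + C

Use integration by parts with u = arcsin(s), dv = s ds.
Then du = 1/sqrt(-s**2 + 1) ds.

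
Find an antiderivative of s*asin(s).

Use integration by parts with u = arcsin(s), dv = s ds.
Then du = 1/sqrt(-s**2 + 1) ds.

s**2*asin(s)/2 + s*sqrt(-s**2 + 1)/4 - asin(s)/4 + C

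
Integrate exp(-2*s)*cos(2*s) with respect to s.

Let I denote the integral. Integrate by parts with u = cos(2*s), dv = exp(-2*s) ds, so v = -exp(-2*s)/2: I = -exp(-2*s)*cos(2*s)/2 − ∫ exp(-2*s)*sin(2*s) ds.
Apply parts again with u = sin(2*s), dv = exp(-2*s) ds: ∫ exp(-2*s)*sin(2*s) ds = -exp(-2*s)*sin(2*s)/2 + I. Substituting back brings back I: I = exp(-2*s)*sin(2*s)/2 - exp(-2*s)*cos(2*s)/2 − I.
Solving for I: (1 + 1)·I equals the remaining terms, so I = (1/2)·(exp(-2*s)*sin(2*s)/2 - exp(-2*s)*cos(2*s)/2).

exp(-2*s)*sin(2*s)/4 - exp(-2*s)*cos(2*s)/4 + C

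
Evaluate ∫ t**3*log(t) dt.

t**4*log(t)/4 - t**4/16 + C

Use integration by parts with u = log(t), dv = t**3 dt.
Then du = 1/t dt and v = t**4/4.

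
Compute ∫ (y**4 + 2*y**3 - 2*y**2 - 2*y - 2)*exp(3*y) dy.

(27*y**4 + 18*y**3 - 72*y**2 - 6*y - 52)*exp(3*y)/81 + C

Use integration by parts with u = y**4 + 2*y**3 - 2*y**2 - 2*y - 2, dv = exp(3*y) dy, so v = exp(3*y)/3.
Apply parts 4 times (tabular method): alternate signs, differentiate u down to 0, integrate dv up.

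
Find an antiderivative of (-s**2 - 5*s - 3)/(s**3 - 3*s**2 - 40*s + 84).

Factor the denominator: (s - 7)*(s - 2)*(s + 6).
Partial-fraction decomposition: -9/(104*(s + 6)) + 17/(40*(s - 2)) - 87/(65*(s - 7)).
Integrate each term: A/(s−a) contributes A·log|s−a|.

-87*log(s - 7)/65 + 17*log(s - 2)/40 - 9*log(s + 6)/104 + C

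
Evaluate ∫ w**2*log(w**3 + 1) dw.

w**3*log(w**3 + 1)/3 - w**3/3 + log(w**3 + 1)/3 + C

Let u = w**3 + 1, so du = (3*w**2) dw.
The integral becomes (1/3)·∫ log(u) du; integrate by parts with u′=log(u), dv′=du.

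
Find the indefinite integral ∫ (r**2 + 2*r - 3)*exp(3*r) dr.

Use integration by parts with u = r**2 + 2*r - 3, dv = exp(3*r) dr, so v = exp(3*r)/3.
Apply parts 2 times (tabular method): alternate signs, differentiate u down to 0, integrate dv up.

(9*r**2 + 12*r - 31)*exp(3*r)/27 + C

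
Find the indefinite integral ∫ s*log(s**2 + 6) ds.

s**2*log(s**2 + 6)/2 - s**2/2 + 3*log(s**2 + 6) + C

Let u = s**2 + 6, so du = (2*s) ds.
The integral becomes (1/2)·∫ log(u) du; integrate by parts with u′=log(u), dv′=du.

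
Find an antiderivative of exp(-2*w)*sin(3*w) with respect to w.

Let I denote the integral. Integrate by parts with u = sin(3*w), dv = exp(-2*w) dw, so v = -exp(-2*w)/2: I = -exp(-2*w)*sin(3*w)/2 + (3/2)·∫ exp(-2*w)*cos(3*w) dw.
Apply parts again with u = cos(3*w), dv = exp(-2*w) dw: ∫ exp(-2*w)*cos(3*w) dw = -exp(-2*w)*cos(3*w)/2 − (3/2)·I. Substituting back brings back I: I = -exp(-2*w)*sin(3*w)/2 - 3*exp(-2*w)*cos(3*w)/4 − (9/4)·I.
Solving for I: (1 + 9/4)·I equals the remaining terms, so I = (4/13)·(-exp(-2*w)*sin(3*w)/2 - 3*exp(-2*w)*cos(3*w)/4).

-2*exp(-2*w)*sin(3*w)/13 - 3*exp(-2*w)*cos(3*w)/13 + C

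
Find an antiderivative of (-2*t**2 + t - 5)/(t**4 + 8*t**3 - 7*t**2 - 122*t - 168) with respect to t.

-log(t - 4)/14 - 13*log(t + 3)/14 + log(t**2 + 9*t + 14)/2 + C

Factor the denominator: (t - 4)*(t + 2)*(t + 3)*(t + 7).
Partial-fraction decomposition: 1/(2*(t + 7)) - 13/(14*(t + 3)) + 1/(2*(t + 2)) - 1/(14*(t - 4)).
Integrate each term: A/(t−a) contributes A·log|t−a|.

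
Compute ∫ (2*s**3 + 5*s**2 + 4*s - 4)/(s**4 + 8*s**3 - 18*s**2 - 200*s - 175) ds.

Factor the denominator: (s - 5)*(s + 1)*(s + 5)*(s + 7).
Partial-fraction decomposition: 473/(144*(s + 7)) - 149/(80*(s + 5)) + 5/(144*(s + 1)) + 391/(720*(s - 5)).
Integrate each term: A/(s−a) contributes A·log|s−a|.

391*log(s - 5)/720 + 5*log(s + 1)/144 - 149*log(s + 5)/80 + 473*log(s + 7)/144 + C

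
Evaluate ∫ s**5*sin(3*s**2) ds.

-s**4*cos(3*s**2)/6 + s**2*sin(3*s**2)/9 + cos(3*s**2)/27 + C

Let u = s², du = 2s ds; rewrite as (1/2)∫ u^2·sin(3u) du.
Now integrate by parts 2 times.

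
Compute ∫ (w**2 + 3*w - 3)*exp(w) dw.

Use integration by parts with u = w**2 + 3*w - 3, dv = exp(w) dw, so v = exp(w).
Apply parts 2 times (tabular method): alternate signs, differentiate u down to 0, integrate dv up.

(w**2 + w - 4)*exp(w) + C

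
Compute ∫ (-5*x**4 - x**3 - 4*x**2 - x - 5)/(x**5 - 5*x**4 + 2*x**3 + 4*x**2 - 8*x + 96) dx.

Factor the denominator: (x - 4)*(x - 3)*(x + 2)*(x**2 + 4).
Partial-fraction decomposition: -3*(47*x + 518)/(1040*(x**2 + 4)) - 91/(240*(x + 2)) + 476/(65*(x - 3)) - 1417/(120*(x - 4)).
Integrate each term; A/(x−a) gives A·log|x−a|; the (Bx+D)/(x²+p²) term gives a log and an atan.

-1417*log(x - 4)/120 + 476*log(x - 3)/65 - 91*log(x + 2)/240 - 141*log(x**2 + 4)/2080 - 777*atan(x/2)/1040 + C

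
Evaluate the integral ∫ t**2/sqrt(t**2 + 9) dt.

t*sqrt(t**2 + 9)/2 - 9*log(t + sqrt(t**2 + 9))/2 + C

Substitute t = 3·tan(θ), so dt = 3·sec(θ)^2 dθ and the radical becomes sqrt(t**2 + 9) = 3·sec(θ) by the Pythagorean identity.
Integrate the resulting trig expression in θ, then back-substitute tan(θ) = t/3, sec(θ) = sqrt(t**2 + 9)/3 (absorbing any constant into C).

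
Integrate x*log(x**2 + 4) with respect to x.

x**2*log(x**2 + 4)/2 - x**2/2 + 2*log(x**2 + 4) + C

Let u = x**2 + 4, so du = (2*x) dx.
The integral becomes (1/2)·∫ log(u) du; integrate by parts with u′=log(u), dv′=du.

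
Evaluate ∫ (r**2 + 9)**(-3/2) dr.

Substitute r = 3·tan(θ), so dr = 3·sec(θ)^2 dθ and the radical becomes sqrt(r**2 + 9) = 3·sec(θ) by the Pythagorean identity.
Integrate the resulting trig expression in θ, then back-substitute tan(θ) = r/3, sec(θ) = sqrt(r**2 + 9)/3 (absorbing any constant into C).

r/(9*sqrt(r**2 + 9)) + C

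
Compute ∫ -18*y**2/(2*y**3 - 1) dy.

Let u = 2*y**3 - 1, so du = (6*y**2) dy.
Rewriting, the integral becomes -3·∫ 1/u du = -3·log(u).
Substituting back, u = 2*y**3 - 1.

-3*log(2*y**3 - 1) + C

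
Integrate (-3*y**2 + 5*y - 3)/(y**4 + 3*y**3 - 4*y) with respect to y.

3*log(y)/4 - log(y - 1)/9 - 23*log(y + 2)/36 + 25/(6*y + 12) + C

Factor the denominator: y*(y - 1)*(y + 2)**2.
Partial-fraction decomposition: -23/(36*(y + 2)) - 25/(6*(y + 2)**2) - 1/(9*(y - 1)) + 3/(4*y).
Integrate each term; A/(y−a) gives A·log|y−a|; A/(y−a)² gives −A/(y−a).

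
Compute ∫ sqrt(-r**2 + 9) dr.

Substitute r = 3·sin(θ), so dr = 3·cos(θ) dθ and the radical becomes sqrt(-r**2 + 9) = 3·cos(θ) by the Pythagorean identity.
Integrate the resulting trig expression in θ, then back-substitute θ = asin(r/3), sin(θ) = r/3, cos(θ) = sqrt(-r**2 + 9)/3 (absorbing any constant into C).

r*sqrt(-r**2 + 9)/2 + 9*asin(r/3)/2 + C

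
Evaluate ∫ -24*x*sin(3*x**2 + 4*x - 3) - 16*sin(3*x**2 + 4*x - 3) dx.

Let u = 3*x**2 + 4*x - 3, so du = (6*x + 4) dx.
Rewriting, the integral becomes -4·∫ sin(u) du = -4·-cos(u).
Substituting back, u = 3*x**2 + 4*x - 3.

4*cos(3*x**2 + 4*x - 3) + C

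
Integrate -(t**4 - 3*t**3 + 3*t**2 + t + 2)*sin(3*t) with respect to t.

t**4*cos(3*t)/3 - 4*t**3*sin(3*t)/9 - t**3*cos(3*t) + t**2*sin(3*t) + 5*t**2*cos(3*t)/9 - 10*t*sin(3*t)/27 + t*cos(3*t) - sin(3*t)/3 + 44*cos(3*t)/81 + C

Use integration by parts with u = t**4 - 3*t**3 + 3*t**2 + t + 2, dv = -sin(3*t) dt, so v = cos(3*t)/3.
Apply parts 4 times (tabular method): alternate signs, differentiate u down to 0, integrate dv up.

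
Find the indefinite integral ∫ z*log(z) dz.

Use integration by parts with u = log(z), dv = z dz.
Then du = 1/z dz and v = z**2/2.

z**2*log(z)/2 - z**2/4 + C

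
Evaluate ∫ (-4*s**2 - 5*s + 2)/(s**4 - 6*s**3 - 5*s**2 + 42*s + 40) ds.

-41*log(s - 5)/14 + 41*log(s - 4)/15 + log(s + 1)/10 + 2*log(s + 2)/21 + C

Factor the denominator: (s - 5)*(s - 4)*(s + 1)*(s + 2).
Partial-fraction decomposition: 2/(21*(s + 2)) + 1/(10*(s + 1)) + 41/(15*(s - 4)) - 41/(14*(s - 5)).
Integrate each term: A/(s−a) contributes A·log|s−a|.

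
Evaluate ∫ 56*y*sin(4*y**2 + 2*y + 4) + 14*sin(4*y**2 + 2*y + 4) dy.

-7*cos(4*y**2 + 2*y + 4) + C

Let u = 4*y**2 + 2*y + 4, so du = (8*y + 2) dy.
Rewriting, the integral becomes 7·∫ sin(u) du = 7·-cos(u).
Substituting back, u = 4*y**2 + 2*y + 4.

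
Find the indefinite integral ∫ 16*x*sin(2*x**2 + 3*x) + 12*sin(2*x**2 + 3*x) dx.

Let u = 2*x**2 + 3*x, so du = (4*x + 3) dx.
Rewriting, the integral becomes 4·∫ sin(u) du = 4·-cos(u).
Substituting back, u = 2*x**2 + 3*x.

-4*cos(2*x**2 + 3*x) + C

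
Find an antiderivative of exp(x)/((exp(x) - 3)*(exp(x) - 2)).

Let u = e^x, du = e^x dx.
The integral becomes ∫ du/((u-3)(u-2)); decompose into partial fractions.

log(exp(x) - 3) - log(exp(x) - 2) + C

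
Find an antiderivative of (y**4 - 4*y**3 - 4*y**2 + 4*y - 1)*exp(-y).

Use integration by parts with u = y**4 - 4*y**3 - 4*y**2 + 4*y - 1, dv = exp(-y) dy, so v = -exp(-y).
Apply parts 4 times (tabular method): alternate signs, differentiate u down to 0, integrate dv up.

(-y**4 + 4*y**2 + 4*y + 5)*exp(-y) + C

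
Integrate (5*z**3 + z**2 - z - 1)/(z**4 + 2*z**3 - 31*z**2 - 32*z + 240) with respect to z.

331*log(z - 4)/72 - 5*log(z - 3)/2 - 43*log(z + 4)/8 + 149*log(z + 5)/18 + C

Factor the denominator: (z - 4)*(z - 3)*(z + 4)*(z + 5).
Partial-fraction decomposition: 149/(18*(z + 5)) - 43/(8*(z + 4)) - 5/(2*(z - 3)) + 331/(72*(z - 4)).
Integrate each term: A/(z−a) contributes A·log|z−a|.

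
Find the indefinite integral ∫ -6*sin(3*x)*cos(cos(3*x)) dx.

2*sin(cos(3*x)) + C

Let u = cos(3*x), so du = (-3*sin(3*x)) dx.
Rewriting, the integral becomes 2·∫ cos(u) du = 2·sin(u).
Substituting back, u = cos(3*x).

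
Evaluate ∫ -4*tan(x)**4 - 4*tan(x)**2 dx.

-4*tan(x)**3/3 + C

Let u = tan(x), so du = (tan(x)**2 + 1) dx.
Rewriting, the integral becomes -4·∫ u^2 du = -4·u^3/3.
Substituting back, u = tan(x).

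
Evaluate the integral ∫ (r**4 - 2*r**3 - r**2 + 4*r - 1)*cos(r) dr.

Use integration by parts with u = r**4 - 2*r**3 - r**2 + 4*r - 1, dv = cos(r) dr, so v = sin(r).
Apply parts 4 times (tabular method): alternate signs, differentiate u down to 0, integrate dv up.

r**4*sin(r) - 2*r**3*sin(r) + 4*r**3*cos(r) - 13*r**2*sin(r) - 6*r**2*cos(r) + 16*r*sin(r) - 26*r*cos(r) + 25*sin(r) + 16*cos(r) + C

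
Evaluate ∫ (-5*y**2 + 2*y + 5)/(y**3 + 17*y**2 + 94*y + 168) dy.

Factor the denominator: (y + 4)*(y + 6)*(y + 7).
Partial-fraction decomposition: -254/(3*(y + 7)) + 187/(2*(y + 6)) - 83/(6*(y + 4)).
Integrate each term: A/(y−a) contributes A·log|y−a|.

-83*log(y + 4)/6 + 187*log(y + 6)/2 - 254*log(y + 7)/3 + C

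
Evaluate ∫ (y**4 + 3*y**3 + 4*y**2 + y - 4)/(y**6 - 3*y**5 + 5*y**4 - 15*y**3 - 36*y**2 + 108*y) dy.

-log(y)/27 + 197*log(y - 3)/270 - 27*log(y - 2)/52 - log(y + 2)/260 - 119*log(y**2 + 9)/1404 - 37*atan(y/3)/702 + C

Factor the denominator: y*(y - 3)*(y - 2)*(y + 2)*(y**2 + 9).
Partial-fraction decomposition: -(119*y + 111)/(702*(y**2 + 9)) - 1/(260*(y + 2)) - 27/(52*(y - 2)) + 197/(270*(y - 3)) - 1/(27*y).
Integrate each term; A/(y−a) gives A·log|y−a|; the (By+D)/(y²+p²) term gives a log and an atan.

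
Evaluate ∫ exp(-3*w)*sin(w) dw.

Let I denote the integral. Integrate by parts with u = sin(w), dv = exp(-3*w) dw, so v = -exp(-3*w)/3: I = -exp(-3*w)*sin(w)/3 + (1/3)·∫ exp(-3*w)*cos(w) dw.
Apply parts again with u = cos(w), dv = exp(-3*w) dw: ∫ exp(-3*w)*cos(w) dw = -exp(-3*w)*cos(w)/3 − (1/3)·I. Substituting back brings back I: I = -exp(-3*w)*sin(w)/3 - exp(-3*w)*cos(w)/9 − (1/9)·I.
Solving for I: (1 + 1/9)·I equals the remaining terms, so I = (9/10)·(-exp(-3*w)*sin(w)/3 - exp(-3*w)*cos(w)/9).

-3*exp(-3*w)*sin(w)/10 - exp(-3*w)*cos(w)/10 + C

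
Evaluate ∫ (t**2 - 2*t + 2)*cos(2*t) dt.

Use integration by parts with u = t**2 - 2*t + 2, dv = cos(2*t) dt, so v = sin(2*t)/2.
Apply parts 2 times (tabular method): alternate signs, differentiate u down to 0, integrate dv up.

t**2*sin(2*t)/2 - t*sin(2*t) + t*cos(2*t)/2 + 3*sin(2*t)/4 - cos(2*t)/2 + C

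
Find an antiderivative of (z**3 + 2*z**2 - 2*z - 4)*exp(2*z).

Use integration by parts with u = z**3 + 2*z**2 - 2*z - 4, dv = exp(2*z) dz, so v = exp(2*z)/2.
Apply parts 3 times (tabular method): alternate signs, differentiate u down to 0, integrate dv up.

(4*z**3 + 2*z**2 - 10*z - 11)*exp(2*z)/8 + C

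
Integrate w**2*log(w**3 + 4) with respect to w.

w**3*log(w**3 + 4)/3 - w**3/3 + 4*log(w**3 + 4)/3 + C

Let u = w**3 + 4, so du = (3*w**2) dw.
The integral becomes (1/3)·∫ log(u) du; integrate by parts with u′=log(u), dv′=du.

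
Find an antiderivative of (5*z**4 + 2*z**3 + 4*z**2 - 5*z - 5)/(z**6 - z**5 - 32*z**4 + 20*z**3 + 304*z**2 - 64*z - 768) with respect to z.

8525*log(z - 4)/112896 + 97*log(z - 2)/480 - 85*log(z + 2)/288 + 397*log(z + 3)/245 - 1231*log(z + 4)/768 - 1447/(672*z - 2688) + C

Factor the denominator: (z - 4)**2*(z - 2)*(z + 2)*(z + 3)*(z + 4).
Partial-fraction decomposition: -1231/(768*(z + 4)) + 397/(245*(z + 3)) - 85/(288*(z + 2)) + 97/(480*(z - 2)) + 8525/(112896*(z - 4)) + 1447/(672*(z - 4)**2).
Integrate each term; A/(z−a) gives A·log|z−a|; A/(z−a)² gives −A/(z−a).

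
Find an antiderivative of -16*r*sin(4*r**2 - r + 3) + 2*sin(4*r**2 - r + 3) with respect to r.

2*cos(4*r**2 - r + 3) + C

Let u = 4*r**2 - r + 3, so du = (8*r - 1) dr.
Rewriting, the integral becomes -2·∫ sin(u) du = -2·-cos(u).
Substituting back, u = 4*r**2 - r + 3.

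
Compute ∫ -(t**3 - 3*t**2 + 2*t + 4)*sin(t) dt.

t**3*cos(t) - 3*t**2*sin(t) - 3*t**2*cos(t) + 6*t*sin(t) - 4*t*cos(t) + 4*sin(t) + 10*cos(t) + C

Use integration by parts with u = t**3 - 3*t**2 + 2*t + 4, dv = -sin(t) dt, so v = cos(t).
Apply parts 3 times (tabular method): alternate signs, differentiate u down to 0, integrate dv up.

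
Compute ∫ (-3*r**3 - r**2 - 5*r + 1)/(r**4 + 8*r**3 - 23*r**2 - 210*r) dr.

-log(r)/210 - 106*log(r - 5)/165 + 643*log(r + 6)/66 - 254*log(r + 7)/21 + C

Factor the denominator: r*(r - 5)*(r + 6)*(r + 7).
Partial-fraction decomposition: -254/(21*(r + 7)) + 643/(66*(r + 6)) - 106/(165*(r - 5)) - 1/(210*r).
Integrate each term: A/(r−a) contributes A·log|r−a|.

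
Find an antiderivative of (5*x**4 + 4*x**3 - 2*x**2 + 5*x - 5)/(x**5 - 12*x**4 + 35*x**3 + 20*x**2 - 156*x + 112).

13309*log(x - 7)/810 - 1519*log(x - 4)/108 + 109*log(x - 2)/40 - 7*log(x - 1)/54 + 25*log(x + 2)/648 + C

Factor the denominator: (x - 7)*(x - 4)*(x - 2)*(x - 1)*(x + 2).
Partial-fraction decomposition: 25/(648*(x + 2)) - 7/(54*(x - 1)) + 109/(40*(x - 2)) - 1519/(108*(x - 4)) + 13309/(810*(x - 7)).
Integrate each term: A/(x−a) contributes A·log|x−a|.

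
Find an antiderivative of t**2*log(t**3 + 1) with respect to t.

Let u = t**3 + 1, so du = (3*t**2) dt.
The integral becomes (1/3)·∫ log(u) du; integrate by parts with u′=log(u), dv′=du.

t**3*log(t**3 + 1)/3 - t**3/3 + log(t**3 + 1)/3 + C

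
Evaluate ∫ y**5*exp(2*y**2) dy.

(2*y**4 - 2*y**2 + 1)*exp(2*y**2)/8 + C

Let u = y², du = 2y dy; rewrite as (1/2)∫ u^2·exp(2u) du.
Now integrate by parts 2 times.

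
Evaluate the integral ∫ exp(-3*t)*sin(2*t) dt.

-3*exp(-3*t)*sin(2*t)/13 - 2*exp(-3*t)*cos(2*t)/13 + C

Let I denote the integral. Integrate by parts with u = sin(2*t), dv = exp(-3*t) dt, so v = -exp(-3*t)/3: I = -exp(-3*t)*sin(2*t)/3 + (2/3)·∫ exp(-3*t)*cos(2*t) dt.
Apply parts again with u = cos(2*t), dv = exp(-3*t) dt: ∫ exp(-3*t)*cos(2*t) dt = -exp(-3*t)*cos(2*t)/3 − (2/3)·I. Substituting back brings back I: I = -exp(-3*t)*sin(2*t)/3 - 2*exp(-3*t)*cos(2*t)/9 − (4/9)·I.
Solving for I: (1 + 4/9)·I equals the remaining terms, so I = (9/13)·(-exp(-3*t)*sin(2*t)/3 - 2*exp(-3*t)*cos(2*t)/9).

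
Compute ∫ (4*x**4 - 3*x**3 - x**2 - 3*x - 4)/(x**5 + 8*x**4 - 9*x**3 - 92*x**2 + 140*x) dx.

Factor the denominator: x*(x - 2)**2*(x + 5)*(x + 7).
Partial-fraction decomposition: 10601/(1134*(x + 7)) - 2861/(490*(x + 5)) + 2060/(3969*(x - 2)) + 13/(63*(x - 2)**2) - 1/(35*x).
Integrate each term; A/(x−a) gives A·log|x−a|; A/(x−a)² gives −A/(x−a).

-log(x)/35 + 2060*log(x - 2)/3969 - 2861*log(x + 5)/490 + 10601*log(x + 7)/1134 - 13/(63*x - 126) + C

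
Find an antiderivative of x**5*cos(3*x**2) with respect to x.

x**4*sin(3*x**2)/6 + x**2*cos(3*x**2)/9 - sin(3*x**2)/27 + C

Let u = x², du = 2x dx; rewrite as (1/2)∫ u^2·cos(3u) du.
Now integrate by parts 2 times.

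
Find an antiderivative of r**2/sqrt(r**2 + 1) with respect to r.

r*sqrt(r**2 + 1)/2 - log(r + sqrt(r**2 + 1))/2 + C

Substitute r = tan(θ), so dr = sec(θ)^2 dθ and the radical becomes sqrt(r**2 + 1) = sec(θ) by the Pythagorean identity.
Integrate the resulting trig expression in θ, then back-substitute tan(θ) = r, sec(θ) = sqrt(r**2 + 1) (absorbing any constant into C).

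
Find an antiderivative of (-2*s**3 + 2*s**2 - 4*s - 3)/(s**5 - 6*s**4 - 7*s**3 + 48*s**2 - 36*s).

log(s)/12 - 43*log(s - 6)/120 + 19*log(s - 2)/40 - 7*log(s - 1)/20 + 3*log(s + 3)/20 + C

Factor the denominator: s*(s - 6)*(s - 2)*(s - 1)*(s + 3).
Partial-fraction decomposition: 3/(20*(s + 3)) - 7/(20*(s - 1)) + 19/(40*(s - 2)) - 43/(120*(s - 6)) + 1/(12*s).
Integrate each term: A/(s−a) contributes A·log|s−a|.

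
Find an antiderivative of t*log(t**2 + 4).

t**2*log(t**2 + 4)/2 - t**2/2 + 2*log(t**2 + 4) + C

Let u = t**2 + 4, so du = (2*t) dt.
The integral becomes (1/2)·∫ log(u) du; integrate by parts with u′=log(u), dv′=du.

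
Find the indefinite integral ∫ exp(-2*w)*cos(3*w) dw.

Let I denote the integral. Integrate by parts with u = cos(3*w), dv = exp(-2*w) dw, so v = -exp(-2*w)/2: I = -exp(-2*w)*cos(3*w)/2 − (3/2)·∫ exp(-2*w)*sin(3*w) dw.
Apply parts again with u = sin(3*w), dv = exp(-2*w) dw: ∫ exp(-2*w)*sin(3*w) dw = -exp(-2*w)*sin(3*w)/2 + (3/2)·I. Substituting back brings back I: I = 3*exp(-2*w)*sin(3*w)/4 - exp(-2*w)*cos(3*w)/2 − (9/4)·I.
Solving for I: (1 + 9/4)·I equals the remaining terms, so I = (4/13)·(3*exp(-2*w)*sin(3*w)/4 - exp(-2*w)*cos(3*w)/2).

3*exp(-2*w)*sin(3*w)/13 - 2*exp(-2*w)*cos(3*w)/13 + C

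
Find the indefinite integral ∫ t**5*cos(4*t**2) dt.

t**4*sin(4*t**2)/8 + t**2*cos(4*t**2)/16 - sin(4*t**2)/64 + C

Let u = t², du = 2t dt; rewrite as (1/2)∫ u^2·cos(4u) du.
Now integrate by parts 2 times.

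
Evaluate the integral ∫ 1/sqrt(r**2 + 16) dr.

log(r + sqrt(r**2 + 16)) + C

Substitute r = 4·tan(θ), so dr = 4·sec(θ)^2 dθ and the radical becomes sqrt(r**2 + 16) = 4·sec(θ) by the Pythagorean identity.
Integrate the resulting trig expression in θ, then back-substitute tan(θ) = r/4, sec(θ) = sqrt(r**2 + 16)/4 (absorbing any constant into C).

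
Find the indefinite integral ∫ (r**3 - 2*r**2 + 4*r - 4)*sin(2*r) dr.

Use integration by parts with u = r**3 - 2*r**2 + 4*r - 4, dv = sin(2*r) dr, so v = -cos(2*r)/2.
Apply parts 3 times (tabular method): alternate signs, differentiate u down to 0, integrate dv up.

-r**3*cos(2*r)/2 + 3*r**2*sin(2*r)/4 + r**2*cos(2*r) - r*sin(2*r) - 5*r*cos(2*r)/4 + 5*sin(2*r)/8 + 3*cos(2*r)/2 + C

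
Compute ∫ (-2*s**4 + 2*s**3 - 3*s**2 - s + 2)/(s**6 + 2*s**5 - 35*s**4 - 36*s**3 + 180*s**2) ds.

Factor the denominator: s**2*(s - 5)*(s - 2)*(s + 3)*(s + 6).
Partial-fraction decomposition: 71/(216*(s + 6)) - 119/(540*(s + 3)) + 7/(120*(s - 2)) - 49/(300*(s - 5)) - 1/(300*s) + 1/(90*s**2).
Integrate each term; A/(s−a) gives A·log|s−a|; A/(s−a)² gives −A/(s−a).

-log(s)/300 - 49*log(s - 5)/300 + 7*log(s - 2)/120 - 119*log(s + 3)/540 + 71*log(s + 6)/216 - 1/(90*s) + C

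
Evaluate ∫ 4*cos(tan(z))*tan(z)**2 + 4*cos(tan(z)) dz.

Let u = tan(z), so du = (tan(z)**2 + 1) dz.
Rewriting, the integral becomes 4·∫ cos(u) du = 4·sin(u).
Substituting back, u = tan(z).

4*sin(tan(z)) + C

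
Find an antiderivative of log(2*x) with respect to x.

Use integration by parts with u = log(2*x), dv = dx.
Then du = 1/x dx and v = x.

x*(log(x) + log(2)) - x + C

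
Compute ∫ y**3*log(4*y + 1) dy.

y**4*log(4*y + 1)/4 - y**4/16 + y**3/48 - y**2/128 + y/256 - log(4*y + 1)/1024 + C

Use integration by parts with u = log(4*y + 1), dv = y**3 dy.
Then du = 4/(4*y + 1) dy and v = y**4/4.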